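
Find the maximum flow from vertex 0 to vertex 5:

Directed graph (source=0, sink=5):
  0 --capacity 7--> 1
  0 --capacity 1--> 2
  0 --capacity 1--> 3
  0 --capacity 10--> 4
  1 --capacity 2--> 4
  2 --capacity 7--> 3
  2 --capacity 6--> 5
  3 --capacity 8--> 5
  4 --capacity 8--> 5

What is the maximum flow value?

Computing max flow:
  Flow on (0->1): 2/7
  Flow on (0->2): 1/1
  Flow on (0->3): 1/1
  Flow on (0->4): 6/10
  Flow on (1->4): 2/2
  Flow on (2->5): 1/6
  Flow on (3->5): 1/8
  Flow on (4->5): 8/8
Maximum flow = 10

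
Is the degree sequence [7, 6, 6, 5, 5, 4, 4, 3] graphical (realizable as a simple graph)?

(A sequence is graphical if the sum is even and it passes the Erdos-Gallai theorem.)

Sum of degrees = 40. Sum is even and passes Erdos-Gallai. The sequence IS graphical.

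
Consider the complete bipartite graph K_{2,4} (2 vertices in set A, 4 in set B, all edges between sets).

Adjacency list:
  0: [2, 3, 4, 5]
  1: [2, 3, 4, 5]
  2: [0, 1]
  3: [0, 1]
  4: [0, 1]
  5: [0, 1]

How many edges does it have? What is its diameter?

K_{2,4} has 2 * 4 = 8 edges.
Any vertex reaches any opposite-side vertex in 1 step; same-side vertices reach in 2 steps via any opposite-side vertex.
Diameter = 2.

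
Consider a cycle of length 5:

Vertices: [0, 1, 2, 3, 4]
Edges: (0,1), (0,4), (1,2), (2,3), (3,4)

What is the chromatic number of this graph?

This is an odd cycle (C_5). Odd cycles are not bipartite (any 2-coloring forces two adjacent vertices to match), and 3 colors suffice.
Chromatic number = 3.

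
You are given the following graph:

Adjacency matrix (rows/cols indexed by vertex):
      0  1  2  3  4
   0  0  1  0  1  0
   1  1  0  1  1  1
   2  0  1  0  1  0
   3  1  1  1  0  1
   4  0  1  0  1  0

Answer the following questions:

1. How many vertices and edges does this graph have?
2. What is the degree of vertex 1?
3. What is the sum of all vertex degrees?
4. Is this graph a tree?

Count: 5 vertices, 7 edges.
Vertex 1 has neighbors [0, 2, 3, 4], degree = 4.
Handshaking lemma: 2 * 7 = 14.
A tree on 5 vertices has 4 edges. This graph has 7 edges (3 extra). Not a tree.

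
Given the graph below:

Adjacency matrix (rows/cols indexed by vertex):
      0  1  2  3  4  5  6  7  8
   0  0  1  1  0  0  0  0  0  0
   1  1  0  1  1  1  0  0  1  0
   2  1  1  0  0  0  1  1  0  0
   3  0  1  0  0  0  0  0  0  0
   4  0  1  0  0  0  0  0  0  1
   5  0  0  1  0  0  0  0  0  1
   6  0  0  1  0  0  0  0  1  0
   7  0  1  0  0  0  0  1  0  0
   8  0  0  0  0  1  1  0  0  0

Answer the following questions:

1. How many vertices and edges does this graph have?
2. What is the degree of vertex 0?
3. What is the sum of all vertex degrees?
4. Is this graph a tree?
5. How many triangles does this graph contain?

Count: 9 vertices, 11 edges.
Vertex 0 has neighbors [1, 2], degree = 2.
Handshaking lemma: 2 * 11 = 22.
A tree on 9 vertices has 8 edges. This graph has 11 edges (3 extra). Not a tree.
Number of triangles = 1.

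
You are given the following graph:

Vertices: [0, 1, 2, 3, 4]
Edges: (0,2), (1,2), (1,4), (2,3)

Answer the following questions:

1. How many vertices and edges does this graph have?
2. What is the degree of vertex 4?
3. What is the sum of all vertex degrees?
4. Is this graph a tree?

Count: 5 vertices, 4 edges.
Vertex 4 has neighbors [1], degree = 1.
Handshaking lemma: 2 * 4 = 8.
A graph is a tree iff it is connected and has exactly n-1 edges. This graph is connected (all 5 vertices in one component) and has 5-1 = 4 edges. It is a tree.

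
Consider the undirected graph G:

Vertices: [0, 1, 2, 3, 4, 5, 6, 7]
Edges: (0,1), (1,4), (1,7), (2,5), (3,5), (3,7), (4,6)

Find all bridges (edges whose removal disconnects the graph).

A bridge is an edge whose removal increases the number of connected components.
Bridges found: (0,1), (1,4), (1,7), (2,5), (3,5), (3,7), (4,6)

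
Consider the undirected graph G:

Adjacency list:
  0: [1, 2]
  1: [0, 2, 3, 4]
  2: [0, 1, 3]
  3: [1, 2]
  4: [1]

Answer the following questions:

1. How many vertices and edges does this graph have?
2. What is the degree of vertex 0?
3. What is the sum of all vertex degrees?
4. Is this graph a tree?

Count: 5 vertices, 6 edges.
Vertex 0 has neighbors [1, 2], degree = 2.
Handshaking lemma: 2 * 6 = 12.
A tree on 5 vertices has 4 edges. This graph has 6 edges (2 extra). Not a tree.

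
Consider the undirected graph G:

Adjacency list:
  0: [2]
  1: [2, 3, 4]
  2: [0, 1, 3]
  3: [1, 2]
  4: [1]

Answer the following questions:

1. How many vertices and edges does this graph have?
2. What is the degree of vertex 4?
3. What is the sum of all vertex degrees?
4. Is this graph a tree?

Count: 5 vertices, 5 edges.
Vertex 4 has neighbors [1], degree = 1.
Handshaking lemma: 2 * 5 = 10.
A tree on 5 vertices has 4 edges. This graph has 5 edges (1 extra). Not a tree.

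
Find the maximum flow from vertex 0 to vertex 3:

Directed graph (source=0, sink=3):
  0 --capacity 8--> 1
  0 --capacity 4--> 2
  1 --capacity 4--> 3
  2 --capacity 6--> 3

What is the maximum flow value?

Computing max flow:
  Flow on (0->1): 4/8
  Flow on (0->2): 4/4
  Flow on (1->3): 4/4
  Flow on (2->3): 4/6
Maximum flow = 8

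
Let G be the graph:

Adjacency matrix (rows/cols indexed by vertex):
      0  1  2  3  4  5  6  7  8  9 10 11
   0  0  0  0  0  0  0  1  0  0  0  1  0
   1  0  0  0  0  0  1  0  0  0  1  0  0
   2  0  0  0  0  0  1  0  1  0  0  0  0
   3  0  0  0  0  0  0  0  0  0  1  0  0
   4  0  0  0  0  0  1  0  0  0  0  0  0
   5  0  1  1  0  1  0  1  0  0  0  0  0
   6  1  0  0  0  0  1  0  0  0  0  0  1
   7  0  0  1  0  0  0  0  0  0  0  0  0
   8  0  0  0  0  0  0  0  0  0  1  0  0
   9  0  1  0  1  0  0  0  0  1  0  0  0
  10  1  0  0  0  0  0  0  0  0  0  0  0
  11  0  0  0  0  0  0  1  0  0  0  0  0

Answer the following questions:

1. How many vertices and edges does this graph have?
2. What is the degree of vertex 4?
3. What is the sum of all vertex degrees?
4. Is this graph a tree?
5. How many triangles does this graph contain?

Count: 12 vertices, 11 edges.
Vertex 4 has neighbors [5], degree = 1.
Handshaking lemma: 2 * 11 = 22.
A graph is a tree iff it is connected and has exactly n-1 edges. This graph is connected (all 12 vertices in one component) and has 12-1 = 11 edges. It is a tree.
Number of triangles = 0.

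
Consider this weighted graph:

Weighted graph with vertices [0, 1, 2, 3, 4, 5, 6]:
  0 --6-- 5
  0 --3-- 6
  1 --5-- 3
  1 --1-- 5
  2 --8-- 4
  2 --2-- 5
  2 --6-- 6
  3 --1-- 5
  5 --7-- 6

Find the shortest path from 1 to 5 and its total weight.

Using Dijkstra's algorithm from vertex 1:
Shortest path: 1 -> 5
Total weight: 1 = 1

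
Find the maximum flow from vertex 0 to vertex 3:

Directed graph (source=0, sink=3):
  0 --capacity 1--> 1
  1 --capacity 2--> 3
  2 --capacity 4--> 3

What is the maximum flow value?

Computing max flow:
  Flow on (0->1): 1/1
  Flow on (1->3): 1/2
Maximum flow = 1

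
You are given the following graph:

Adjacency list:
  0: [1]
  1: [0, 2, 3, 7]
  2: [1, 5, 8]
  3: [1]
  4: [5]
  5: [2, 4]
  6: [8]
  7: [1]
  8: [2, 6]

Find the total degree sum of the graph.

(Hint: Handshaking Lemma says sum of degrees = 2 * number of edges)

Count edges: 8 edges.
By Handshaking Lemma: sum of degrees = 2 * 8 = 16.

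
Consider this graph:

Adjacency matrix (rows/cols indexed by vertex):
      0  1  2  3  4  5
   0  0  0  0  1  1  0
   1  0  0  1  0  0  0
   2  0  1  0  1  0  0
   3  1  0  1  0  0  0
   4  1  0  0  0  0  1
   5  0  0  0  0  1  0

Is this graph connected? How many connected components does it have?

Checking connectivity: the graph has 1 connected component(s).
All vertices are reachable from each other. The graph IS connected.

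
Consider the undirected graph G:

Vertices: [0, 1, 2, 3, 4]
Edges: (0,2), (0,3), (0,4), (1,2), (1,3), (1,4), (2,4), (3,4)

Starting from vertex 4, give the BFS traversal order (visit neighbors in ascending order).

BFS from vertex 4 (neighbors processed in ascending order):
Visit order: 4, 0, 1, 2, 3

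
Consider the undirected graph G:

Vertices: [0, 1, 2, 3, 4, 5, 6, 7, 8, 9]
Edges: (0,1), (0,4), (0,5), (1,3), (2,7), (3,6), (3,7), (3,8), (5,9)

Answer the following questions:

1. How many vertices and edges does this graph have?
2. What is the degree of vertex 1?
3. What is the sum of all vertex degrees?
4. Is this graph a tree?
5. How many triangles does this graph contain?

Count: 10 vertices, 9 edges.
Vertex 1 has neighbors [0, 3], degree = 2.
Handshaking lemma: 2 * 9 = 18.
A graph is a tree iff it is connected and has exactly n-1 edges. This graph is connected (all 10 vertices in one component) and has 10-1 = 9 edges. It is a tree.
Number of triangles = 0.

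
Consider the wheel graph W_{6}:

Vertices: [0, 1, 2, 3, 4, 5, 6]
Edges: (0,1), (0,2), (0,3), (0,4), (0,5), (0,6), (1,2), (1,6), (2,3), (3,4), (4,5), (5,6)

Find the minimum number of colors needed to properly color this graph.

W_{6} = C_{6} plus a hub adjacent to every cycle vertex.
The outer cycle needs 2 colors (even cycle); the hub is adjacent to all of them so needs a fresh color.
Chromatic number = 2 + 1 = 3.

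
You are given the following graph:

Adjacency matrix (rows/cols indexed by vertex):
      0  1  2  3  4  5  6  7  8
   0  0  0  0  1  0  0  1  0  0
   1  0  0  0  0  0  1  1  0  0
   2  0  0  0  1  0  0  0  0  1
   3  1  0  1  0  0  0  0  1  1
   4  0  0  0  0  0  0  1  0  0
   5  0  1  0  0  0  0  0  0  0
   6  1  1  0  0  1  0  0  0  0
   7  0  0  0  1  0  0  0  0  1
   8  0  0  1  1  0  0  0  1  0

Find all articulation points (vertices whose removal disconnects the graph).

An articulation point is a vertex whose removal disconnects the graph.
Articulation points: [0, 1, 3, 6]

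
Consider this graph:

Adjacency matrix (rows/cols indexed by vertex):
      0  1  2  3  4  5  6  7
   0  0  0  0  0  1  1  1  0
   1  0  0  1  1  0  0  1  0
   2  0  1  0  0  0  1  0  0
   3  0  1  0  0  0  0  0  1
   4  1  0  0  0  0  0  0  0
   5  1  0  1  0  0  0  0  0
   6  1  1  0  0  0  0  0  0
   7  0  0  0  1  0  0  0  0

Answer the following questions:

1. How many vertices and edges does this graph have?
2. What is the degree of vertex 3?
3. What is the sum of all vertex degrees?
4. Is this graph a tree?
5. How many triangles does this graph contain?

Count: 8 vertices, 8 edges.
Vertex 3 has neighbors [1, 7], degree = 2.
Handshaking lemma: 2 * 8 = 16.
A tree on 8 vertices has 7 edges. This graph has 8 edges (1 extra). Not a tree.
Number of triangles = 0.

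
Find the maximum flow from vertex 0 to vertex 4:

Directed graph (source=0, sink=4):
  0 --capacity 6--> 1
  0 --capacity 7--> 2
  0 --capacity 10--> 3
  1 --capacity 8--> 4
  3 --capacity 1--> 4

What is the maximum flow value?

Computing max flow:
  Flow on (0->1): 6/6
  Flow on (0->3): 1/10
  Flow on (1->4): 6/8
  Flow on (3->4): 1/1
Maximum flow = 7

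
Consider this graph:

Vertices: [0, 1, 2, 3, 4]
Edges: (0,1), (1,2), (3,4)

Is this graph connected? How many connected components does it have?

Checking connectivity: the graph has 2 connected component(s).
Components: [[0, 1, 2], [3, 4]]. The graph is NOT connected.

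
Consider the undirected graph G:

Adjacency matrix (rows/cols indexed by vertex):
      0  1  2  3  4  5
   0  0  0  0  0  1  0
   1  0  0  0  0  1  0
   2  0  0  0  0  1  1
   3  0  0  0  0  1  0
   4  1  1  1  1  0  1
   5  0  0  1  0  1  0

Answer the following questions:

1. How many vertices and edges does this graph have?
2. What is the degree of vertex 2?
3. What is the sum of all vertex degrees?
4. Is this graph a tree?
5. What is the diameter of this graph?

Count: 6 vertices, 6 edges.
Vertex 2 has neighbors [4, 5], degree = 2.
Handshaking lemma: 2 * 6 = 12.
A tree on 6 vertices has 5 edges. This graph has 6 edges (1 extra). Not a tree.
Diameter (longest shortest path) = 2.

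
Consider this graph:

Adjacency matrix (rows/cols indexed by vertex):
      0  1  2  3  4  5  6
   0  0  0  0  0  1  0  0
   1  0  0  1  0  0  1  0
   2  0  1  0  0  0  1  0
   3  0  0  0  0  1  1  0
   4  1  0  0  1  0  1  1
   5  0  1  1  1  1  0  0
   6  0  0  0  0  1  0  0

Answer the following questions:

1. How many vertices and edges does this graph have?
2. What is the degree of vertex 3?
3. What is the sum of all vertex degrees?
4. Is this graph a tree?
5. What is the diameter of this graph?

Count: 7 vertices, 8 edges.
Vertex 3 has neighbors [4, 5], degree = 2.
Handshaking lemma: 2 * 8 = 16.
A tree on 7 vertices has 6 edges. This graph has 8 edges (2 extra). Not a tree.
Diameter (longest shortest path) = 3.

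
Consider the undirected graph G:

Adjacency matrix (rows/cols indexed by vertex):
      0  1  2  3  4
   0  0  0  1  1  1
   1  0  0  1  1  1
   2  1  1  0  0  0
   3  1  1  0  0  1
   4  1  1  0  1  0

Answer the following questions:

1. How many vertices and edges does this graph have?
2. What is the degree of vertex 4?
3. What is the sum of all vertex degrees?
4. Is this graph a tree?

Count: 5 vertices, 7 edges.
Vertex 4 has neighbors [0, 1, 3], degree = 3.
Handshaking lemma: 2 * 7 = 14.
A tree on 5 vertices has 4 edges. This graph has 7 edges (3 extra). Not a tree.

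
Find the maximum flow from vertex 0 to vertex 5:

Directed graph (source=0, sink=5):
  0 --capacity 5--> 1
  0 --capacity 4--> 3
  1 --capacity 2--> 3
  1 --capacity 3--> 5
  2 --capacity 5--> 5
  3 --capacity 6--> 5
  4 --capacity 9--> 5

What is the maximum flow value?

Computing max flow:
  Flow on (0->1): 5/5
  Flow on (0->3): 4/4
  Flow on (1->3): 2/2
  Flow on (1->5): 3/3
  Flow on (3->5): 6/6
Maximum flow = 9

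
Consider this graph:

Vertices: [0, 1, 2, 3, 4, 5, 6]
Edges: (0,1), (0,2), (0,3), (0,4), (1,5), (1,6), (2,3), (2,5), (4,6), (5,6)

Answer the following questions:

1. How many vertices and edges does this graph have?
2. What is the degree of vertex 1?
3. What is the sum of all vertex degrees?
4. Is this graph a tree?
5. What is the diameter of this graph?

Count: 7 vertices, 10 edges.
Vertex 1 has neighbors [0, 5, 6], degree = 3.
Handshaking lemma: 2 * 10 = 20.
A tree on 7 vertices has 6 edges. This graph has 10 edges (4 extra). Not a tree.
Diameter (longest shortest path) = 3.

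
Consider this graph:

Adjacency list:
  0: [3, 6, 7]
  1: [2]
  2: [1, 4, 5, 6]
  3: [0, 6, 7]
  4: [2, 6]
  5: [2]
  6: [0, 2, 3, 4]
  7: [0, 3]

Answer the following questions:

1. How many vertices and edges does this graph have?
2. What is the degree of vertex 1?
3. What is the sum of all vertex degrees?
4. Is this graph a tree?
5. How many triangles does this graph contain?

Count: 8 vertices, 10 edges.
Vertex 1 has neighbors [2], degree = 1.
Handshaking lemma: 2 * 10 = 20.
A tree on 8 vertices has 7 edges. This graph has 10 edges (3 extra). Not a tree.
Number of triangles = 3.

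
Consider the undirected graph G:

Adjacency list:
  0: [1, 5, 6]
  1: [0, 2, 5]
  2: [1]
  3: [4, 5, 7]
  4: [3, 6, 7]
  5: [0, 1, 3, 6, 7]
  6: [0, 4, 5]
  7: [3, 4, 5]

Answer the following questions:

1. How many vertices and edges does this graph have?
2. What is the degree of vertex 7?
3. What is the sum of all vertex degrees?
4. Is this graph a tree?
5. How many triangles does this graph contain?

Count: 8 vertices, 12 edges.
Vertex 7 has neighbors [3, 4, 5], degree = 3.
Handshaking lemma: 2 * 12 = 24.
A tree on 8 vertices has 7 edges. This graph has 12 edges (5 extra). Not a tree.
Number of triangles = 4.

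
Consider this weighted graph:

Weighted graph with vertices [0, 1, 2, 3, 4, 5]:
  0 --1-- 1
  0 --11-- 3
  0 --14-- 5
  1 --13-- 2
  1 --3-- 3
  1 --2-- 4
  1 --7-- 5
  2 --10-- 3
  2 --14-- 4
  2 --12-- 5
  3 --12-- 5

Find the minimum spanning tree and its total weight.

Applying Kruskal's algorithm (sort edges by weight, add if no cycle):
  Add (0,1) w=1
  Add (1,4) w=2
  Add (1,3) w=3
  Add (1,5) w=7
  Add (2,3) w=10
  Skip (0,3) w=11 (creates cycle)
  Skip (2,5) w=12 (creates cycle)
  Skip (3,5) w=12 (creates cycle)
  Skip (1,2) w=13 (creates cycle)
  Skip (0,5) w=14 (creates cycle)
  Skip (2,4) w=14 (creates cycle)
MST weight = 23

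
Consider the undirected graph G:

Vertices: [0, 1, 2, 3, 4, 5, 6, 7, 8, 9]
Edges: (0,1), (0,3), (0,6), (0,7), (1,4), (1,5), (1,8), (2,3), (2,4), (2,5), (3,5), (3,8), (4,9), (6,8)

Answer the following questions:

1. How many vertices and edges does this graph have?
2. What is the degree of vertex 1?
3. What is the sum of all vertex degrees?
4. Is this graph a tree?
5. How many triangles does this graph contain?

Count: 10 vertices, 14 edges.
Vertex 1 has neighbors [0, 4, 5, 8], degree = 4.
Handshaking lemma: 2 * 14 = 28.
A tree on 10 vertices has 9 edges. This graph has 14 edges (5 extra). Not a tree.
Number of triangles = 1.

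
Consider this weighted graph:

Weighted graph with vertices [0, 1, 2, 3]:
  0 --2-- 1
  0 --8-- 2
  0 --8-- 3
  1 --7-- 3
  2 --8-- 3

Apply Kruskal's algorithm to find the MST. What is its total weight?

Applying Kruskal's algorithm (sort edges by weight, add if no cycle):
  Add (0,1) w=2
  Add (1,3) w=7
  Add (0,2) w=8
  Skip (0,3) w=8 (creates cycle)
  Skip (2,3) w=8 (creates cycle)
MST weight = 17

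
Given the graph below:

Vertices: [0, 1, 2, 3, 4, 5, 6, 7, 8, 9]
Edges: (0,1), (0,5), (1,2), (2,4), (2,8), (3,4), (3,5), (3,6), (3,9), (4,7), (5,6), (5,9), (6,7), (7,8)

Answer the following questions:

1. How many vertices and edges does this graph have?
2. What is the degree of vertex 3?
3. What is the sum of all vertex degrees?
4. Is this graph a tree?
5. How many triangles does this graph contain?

Count: 10 vertices, 14 edges.
Vertex 3 has neighbors [4, 5, 6, 9], degree = 4.
Handshaking lemma: 2 * 14 = 28.
A tree on 10 vertices has 9 edges. This graph has 14 edges (5 extra). Not a tree.
Number of triangles = 2.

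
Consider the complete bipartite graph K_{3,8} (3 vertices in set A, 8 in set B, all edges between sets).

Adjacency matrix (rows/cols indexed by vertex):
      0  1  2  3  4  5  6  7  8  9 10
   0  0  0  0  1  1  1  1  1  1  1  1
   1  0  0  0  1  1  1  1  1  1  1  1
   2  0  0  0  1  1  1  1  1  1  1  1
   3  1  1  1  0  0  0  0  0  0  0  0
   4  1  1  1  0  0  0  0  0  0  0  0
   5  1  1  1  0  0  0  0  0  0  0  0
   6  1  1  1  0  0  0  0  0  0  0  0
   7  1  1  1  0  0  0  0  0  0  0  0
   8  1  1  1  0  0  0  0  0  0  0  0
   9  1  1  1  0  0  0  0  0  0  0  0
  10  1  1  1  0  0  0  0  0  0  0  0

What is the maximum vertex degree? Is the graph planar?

Set-A vertices have degree 8; set-B vertices have degree 3. Maximum degree = max(3,8) = 8.
K_{3,8} contains K_{3,3} as a subgraph (since both sides have >= 3 vertices); by Kuratowski's theorem it is not planar.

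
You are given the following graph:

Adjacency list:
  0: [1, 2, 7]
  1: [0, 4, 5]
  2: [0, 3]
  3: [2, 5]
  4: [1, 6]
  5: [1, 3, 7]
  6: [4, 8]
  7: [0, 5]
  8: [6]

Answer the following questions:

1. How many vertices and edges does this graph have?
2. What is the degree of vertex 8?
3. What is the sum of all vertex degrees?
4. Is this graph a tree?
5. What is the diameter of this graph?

Count: 9 vertices, 10 edges.
Vertex 8 has neighbors [6], degree = 1.
Handshaking lemma: 2 * 10 = 20.
A tree on 9 vertices has 8 edges. This graph has 10 edges (2 extra). Not a tree.
Diameter (longest shortest path) = 5.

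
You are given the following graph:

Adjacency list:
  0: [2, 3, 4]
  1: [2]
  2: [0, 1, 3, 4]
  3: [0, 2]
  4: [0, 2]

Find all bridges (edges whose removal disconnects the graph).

A bridge is an edge whose removal increases the number of connected components.
Bridges found: (1,2)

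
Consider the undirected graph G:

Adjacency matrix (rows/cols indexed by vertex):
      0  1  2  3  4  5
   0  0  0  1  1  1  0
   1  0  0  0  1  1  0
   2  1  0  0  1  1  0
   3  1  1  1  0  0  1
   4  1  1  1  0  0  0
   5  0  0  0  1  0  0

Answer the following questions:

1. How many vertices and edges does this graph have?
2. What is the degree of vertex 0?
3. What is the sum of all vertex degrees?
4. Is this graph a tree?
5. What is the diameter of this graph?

Count: 6 vertices, 8 edges.
Vertex 0 has neighbors [2, 3, 4], degree = 3.
Handshaking lemma: 2 * 8 = 16.
A tree on 6 vertices has 5 edges. This graph has 8 edges (3 extra). Not a tree.
Diameter (longest shortest path) = 3.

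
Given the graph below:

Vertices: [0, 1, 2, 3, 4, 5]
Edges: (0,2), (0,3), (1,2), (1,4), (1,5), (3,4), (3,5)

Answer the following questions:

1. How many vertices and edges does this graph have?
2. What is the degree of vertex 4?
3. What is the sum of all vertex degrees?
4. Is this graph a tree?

Count: 6 vertices, 7 edges.
Vertex 4 has neighbors [1, 3], degree = 2.
Handshaking lemma: 2 * 7 = 14.
A tree on 6 vertices has 5 edges. This graph has 7 edges (2 extra). Not a tree.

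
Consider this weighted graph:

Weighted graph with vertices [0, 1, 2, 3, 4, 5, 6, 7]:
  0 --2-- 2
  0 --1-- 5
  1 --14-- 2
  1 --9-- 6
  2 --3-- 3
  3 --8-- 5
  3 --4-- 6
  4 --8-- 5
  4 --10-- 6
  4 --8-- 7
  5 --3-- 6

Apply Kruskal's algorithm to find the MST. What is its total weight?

Applying Kruskal's algorithm (sort edges by weight, add if no cycle):
  Add (0,5) w=1
  Add (0,2) w=2
  Add (2,3) w=3
  Add (5,6) w=3
  Skip (3,6) w=4 (creates cycle)
  Skip (3,5) w=8 (creates cycle)
  Add (4,5) w=8
  Add (4,7) w=8
  Add (1,6) w=9
  Skip (4,6) w=10 (creates cycle)
  Skip (1,2) w=14 (creates cycle)
MST weight = 34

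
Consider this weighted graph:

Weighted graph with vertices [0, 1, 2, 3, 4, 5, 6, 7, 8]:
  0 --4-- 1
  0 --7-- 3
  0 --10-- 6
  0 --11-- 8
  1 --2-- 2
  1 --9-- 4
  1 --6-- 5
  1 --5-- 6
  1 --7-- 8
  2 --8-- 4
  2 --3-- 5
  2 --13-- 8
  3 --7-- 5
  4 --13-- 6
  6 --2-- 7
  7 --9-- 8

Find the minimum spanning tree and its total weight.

Applying Kruskal's algorithm (sort edges by weight, add if no cycle):
  Add (1,2) w=2
  Add (6,7) w=2
  Add (2,5) w=3
  Add (0,1) w=4
  Add (1,6) w=5
  Skip (1,5) w=6 (creates cycle)
  Add (0,3) w=7
  Add (1,8) w=7
  Skip (3,5) w=7 (creates cycle)
  Add (2,4) w=8
  Skip (1,4) w=9 (creates cycle)
  Skip (7,8) w=9 (creates cycle)
  Skip (0,6) w=10 (creates cycle)
  Skip (0,8) w=11 (creates cycle)
  Skip (2,8) w=13 (creates cycle)
  Skip (4,6) w=13 (creates cycle)
MST weight = 38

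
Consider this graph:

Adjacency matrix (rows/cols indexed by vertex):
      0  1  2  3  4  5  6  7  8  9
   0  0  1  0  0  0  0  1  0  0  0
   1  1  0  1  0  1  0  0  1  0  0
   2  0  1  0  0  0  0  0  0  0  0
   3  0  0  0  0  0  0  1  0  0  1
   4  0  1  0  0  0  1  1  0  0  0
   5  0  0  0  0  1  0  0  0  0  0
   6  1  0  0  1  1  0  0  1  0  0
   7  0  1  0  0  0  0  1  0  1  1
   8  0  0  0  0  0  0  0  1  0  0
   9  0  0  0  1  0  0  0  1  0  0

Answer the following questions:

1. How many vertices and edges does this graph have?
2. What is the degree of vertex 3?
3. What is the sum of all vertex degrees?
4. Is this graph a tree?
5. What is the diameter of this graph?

Count: 10 vertices, 12 edges.
Vertex 3 has neighbors [6, 9], degree = 2.
Handshaking lemma: 2 * 12 = 24.
A tree on 10 vertices has 9 edges. This graph has 12 edges (3 extra). Not a tree.
Diameter (longest shortest path) = 4.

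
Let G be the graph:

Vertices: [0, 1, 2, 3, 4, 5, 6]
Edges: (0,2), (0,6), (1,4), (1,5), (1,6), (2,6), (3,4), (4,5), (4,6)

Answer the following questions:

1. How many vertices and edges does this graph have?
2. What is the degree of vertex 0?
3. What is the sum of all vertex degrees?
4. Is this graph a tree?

Count: 7 vertices, 9 edges.
Vertex 0 has neighbors [2, 6], degree = 2.
Handshaking lemma: 2 * 9 = 18.
A tree on 7 vertices has 6 edges. This graph has 9 edges (3 extra). Not a tree.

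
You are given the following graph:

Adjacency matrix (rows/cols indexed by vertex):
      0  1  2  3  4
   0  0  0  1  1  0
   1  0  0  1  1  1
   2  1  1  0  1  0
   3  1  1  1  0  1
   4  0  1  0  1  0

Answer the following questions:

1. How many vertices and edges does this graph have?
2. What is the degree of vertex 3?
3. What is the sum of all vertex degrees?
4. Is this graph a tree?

Count: 5 vertices, 7 edges.
Vertex 3 has neighbors [0, 1, 2, 4], degree = 4.
Handshaking lemma: 2 * 7 = 14.
A tree on 5 vertices has 4 edges. This graph has 7 edges (3 extra). Not a tree.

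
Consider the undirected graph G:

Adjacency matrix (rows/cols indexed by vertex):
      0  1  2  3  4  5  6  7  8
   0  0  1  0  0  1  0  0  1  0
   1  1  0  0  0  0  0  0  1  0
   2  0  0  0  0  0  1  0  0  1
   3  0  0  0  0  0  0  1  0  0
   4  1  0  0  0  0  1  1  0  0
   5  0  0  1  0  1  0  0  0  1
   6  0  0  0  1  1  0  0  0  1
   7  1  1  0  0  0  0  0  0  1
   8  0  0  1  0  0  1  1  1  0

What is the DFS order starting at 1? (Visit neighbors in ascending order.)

DFS from vertex 1 (neighbors processed in ascending order):
Visit order: 1, 0, 4, 5, 2, 8, 6, 3, 7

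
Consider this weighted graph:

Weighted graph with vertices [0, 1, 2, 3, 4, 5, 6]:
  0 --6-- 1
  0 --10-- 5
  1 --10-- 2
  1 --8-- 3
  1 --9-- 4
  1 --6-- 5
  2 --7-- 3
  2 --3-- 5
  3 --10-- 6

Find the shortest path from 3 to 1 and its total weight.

Using Dijkstra's algorithm from vertex 3:
Shortest path: 3 -> 1
Total weight: 8 = 8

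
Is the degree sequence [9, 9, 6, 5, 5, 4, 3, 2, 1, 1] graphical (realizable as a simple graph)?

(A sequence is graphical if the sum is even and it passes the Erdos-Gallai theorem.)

Sum of degrees = 45. Sum is odd, so the sequence is NOT graphical.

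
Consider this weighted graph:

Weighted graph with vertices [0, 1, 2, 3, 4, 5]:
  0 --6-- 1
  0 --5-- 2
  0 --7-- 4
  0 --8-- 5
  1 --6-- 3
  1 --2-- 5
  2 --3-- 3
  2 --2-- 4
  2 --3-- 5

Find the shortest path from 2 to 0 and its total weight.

Using Dijkstra's algorithm from vertex 2:
Shortest path: 2 -> 0
Total weight: 5 = 5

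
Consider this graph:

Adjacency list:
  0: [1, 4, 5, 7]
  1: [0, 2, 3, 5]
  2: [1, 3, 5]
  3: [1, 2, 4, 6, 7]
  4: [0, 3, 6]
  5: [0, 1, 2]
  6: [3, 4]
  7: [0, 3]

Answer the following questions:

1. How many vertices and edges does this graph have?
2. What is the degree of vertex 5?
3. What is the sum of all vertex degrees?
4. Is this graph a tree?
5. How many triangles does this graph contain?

Count: 8 vertices, 13 edges.
Vertex 5 has neighbors [0, 1, 2], degree = 3.
Handshaking lemma: 2 * 13 = 26.
A tree on 8 vertices has 7 edges. This graph has 13 edges (6 extra). Not a tree.
Number of triangles = 4.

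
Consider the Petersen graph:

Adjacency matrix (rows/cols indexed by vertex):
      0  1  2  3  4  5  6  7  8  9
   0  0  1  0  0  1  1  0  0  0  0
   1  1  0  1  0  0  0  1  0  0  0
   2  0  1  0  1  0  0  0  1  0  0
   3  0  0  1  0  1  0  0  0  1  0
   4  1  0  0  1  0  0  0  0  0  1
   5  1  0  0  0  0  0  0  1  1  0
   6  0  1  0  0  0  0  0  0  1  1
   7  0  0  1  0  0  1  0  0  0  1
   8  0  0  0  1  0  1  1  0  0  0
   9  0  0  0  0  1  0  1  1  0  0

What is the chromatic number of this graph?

The Petersen graph contains odd cycles (e.g. the outer 5-cycle), so chi >= 3.
A proper 3-coloring exists (it is a well-known 3-chromatic graph).
Chromatic number = 3.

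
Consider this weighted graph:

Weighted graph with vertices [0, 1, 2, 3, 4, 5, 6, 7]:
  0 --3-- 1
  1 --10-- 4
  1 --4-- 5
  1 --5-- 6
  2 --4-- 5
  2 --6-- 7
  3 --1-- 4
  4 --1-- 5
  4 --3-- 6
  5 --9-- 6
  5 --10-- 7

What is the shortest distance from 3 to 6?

Using Dijkstra's algorithm from vertex 3:
Shortest path: 3 -> 4 -> 6
Total weight: 1 + 3 = 4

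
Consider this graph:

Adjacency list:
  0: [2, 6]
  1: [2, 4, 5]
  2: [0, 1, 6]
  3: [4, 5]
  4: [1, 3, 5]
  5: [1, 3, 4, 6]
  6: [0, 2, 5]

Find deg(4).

Vertex 4 has neighbors [1, 3, 5], so deg(4) = 3.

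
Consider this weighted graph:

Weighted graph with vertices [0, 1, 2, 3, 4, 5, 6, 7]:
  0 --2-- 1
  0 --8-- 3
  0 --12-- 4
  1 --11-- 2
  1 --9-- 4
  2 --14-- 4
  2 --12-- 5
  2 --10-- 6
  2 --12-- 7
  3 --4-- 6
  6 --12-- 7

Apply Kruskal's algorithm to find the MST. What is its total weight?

Applying Kruskal's algorithm (sort edges by weight, add if no cycle):
  Add (0,1) w=2
  Add (3,6) w=4
  Add (0,3) w=8
  Add (1,4) w=9
  Add (2,6) w=10
  Skip (1,2) w=11 (creates cycle)
  Skip (0,4) w=12 (creates cycle)
  Add (2,7) w=12
  Add (2,5) w=12
  Skip (6,7) w=12 (creates cycle)
  Skip (2,4) w=14 (creates cycle)
MST weight = 57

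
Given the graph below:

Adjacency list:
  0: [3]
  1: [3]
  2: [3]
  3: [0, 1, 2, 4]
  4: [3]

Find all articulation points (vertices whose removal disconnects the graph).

An articulation point is a vertex whose removal disconnects the graph.
Articulation points: [3]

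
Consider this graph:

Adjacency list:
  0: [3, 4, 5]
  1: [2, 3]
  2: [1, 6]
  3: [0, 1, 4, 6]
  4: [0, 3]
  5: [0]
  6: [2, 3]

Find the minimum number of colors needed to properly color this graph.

The graph has a maximum clique of size 3 (lower bound on chromatic number).
A valid 3-coloring: {0: 1, 1: 1, 2: 0, 3: 0, 4: 2, 5: 0, 6: 1}.
Chromatic number = 3.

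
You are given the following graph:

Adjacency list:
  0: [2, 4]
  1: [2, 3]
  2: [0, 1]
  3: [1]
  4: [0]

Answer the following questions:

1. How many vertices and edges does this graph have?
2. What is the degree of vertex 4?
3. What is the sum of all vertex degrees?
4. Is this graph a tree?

Count: 5 vertices, 4 edges.
Vertex 4 has neighbors [0], degree = 1.
Handshaking lemma: 2 * 4 = 8.
A graph is a tree iff it is connected and has exactly n-1 edges. This graph is connected (all 5 vertices in one component) and has 5-1 = 4 edges. It is a tree.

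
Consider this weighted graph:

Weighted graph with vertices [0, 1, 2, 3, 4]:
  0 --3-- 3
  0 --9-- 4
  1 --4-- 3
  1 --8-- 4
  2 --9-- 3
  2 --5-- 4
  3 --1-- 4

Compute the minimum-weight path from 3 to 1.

Using Dijkstra's algorithm from vertex 3:
Shortest path: 3 -> 1
Total weight: 4 = 4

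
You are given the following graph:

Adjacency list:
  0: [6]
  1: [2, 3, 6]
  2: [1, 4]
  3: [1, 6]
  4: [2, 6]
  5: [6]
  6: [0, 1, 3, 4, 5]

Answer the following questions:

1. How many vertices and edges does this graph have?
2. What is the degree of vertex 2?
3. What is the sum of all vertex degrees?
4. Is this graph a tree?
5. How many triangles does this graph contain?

Count: 7 vertices, 8 edges.
Vertex 2 has neighbors [1, 4], degree = 2.
Handshaking lemma: 2 * 8 = 16.
A tree on 7 vertices has 6 edges. This graph has 8 edges (2 extra). Not a tree.
Number of triangles = 1.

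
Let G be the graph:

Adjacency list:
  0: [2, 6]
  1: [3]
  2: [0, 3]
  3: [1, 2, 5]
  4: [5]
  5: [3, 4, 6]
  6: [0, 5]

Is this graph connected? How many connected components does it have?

Checking connectivity: the graph has 1 connected component(s).
All vertices are reachable from each other. The graph IS connected.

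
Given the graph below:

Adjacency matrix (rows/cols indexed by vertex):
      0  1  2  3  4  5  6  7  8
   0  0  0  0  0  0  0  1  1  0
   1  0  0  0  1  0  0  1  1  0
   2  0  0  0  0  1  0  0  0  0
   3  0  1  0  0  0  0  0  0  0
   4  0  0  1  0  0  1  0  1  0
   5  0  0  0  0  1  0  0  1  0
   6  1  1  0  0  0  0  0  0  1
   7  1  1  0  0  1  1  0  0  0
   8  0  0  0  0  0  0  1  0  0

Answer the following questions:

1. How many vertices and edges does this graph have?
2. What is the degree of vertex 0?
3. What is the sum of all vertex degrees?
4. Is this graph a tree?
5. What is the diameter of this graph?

Count: 9 vertices, 10 edges.
Vertex 0 has neighbors [6, 7], degree = 2.
Handshaking lemma: 2 * 10 = 20.
A tree on 9 vertices has 8 edges. This graph has 10 edges (2 extra). Not a tree.
Diameter (longest shortest path) = 5.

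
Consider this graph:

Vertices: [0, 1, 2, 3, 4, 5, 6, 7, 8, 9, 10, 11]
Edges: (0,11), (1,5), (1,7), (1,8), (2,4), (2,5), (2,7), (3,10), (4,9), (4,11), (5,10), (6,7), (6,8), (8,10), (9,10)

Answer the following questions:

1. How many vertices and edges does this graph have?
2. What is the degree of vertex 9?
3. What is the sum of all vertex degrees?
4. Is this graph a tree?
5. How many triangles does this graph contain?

Count: 12 vertices, 15 edges.
Vertex 9 has neighbors [4, 10], degree = 2.
Handshaking lemma: 2 * 15 = 30.
A tree on 12 vertices has 11 edges. This graph has 15 edges (4 extra). Not a tree.
Number of triangles = 0.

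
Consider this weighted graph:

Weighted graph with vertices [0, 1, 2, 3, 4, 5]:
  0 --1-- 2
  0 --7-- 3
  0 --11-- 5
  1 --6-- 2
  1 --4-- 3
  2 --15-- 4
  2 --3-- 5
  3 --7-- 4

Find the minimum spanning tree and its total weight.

Applying Kruskal's algorithm (sort edges by weight, add if no cycle):
  Add (0,2) w=1
  Add (2,5) w=3
  Add (1,3) w=4
  Add (1,2) w=6
  Skip (0,3) w=7 (creates cycle)
  Add (3,4) w=7
  Skip (0,5) w=11 (creates cycle)
  Skip (2,4) w=15 (creates cycle)
MST weight = 21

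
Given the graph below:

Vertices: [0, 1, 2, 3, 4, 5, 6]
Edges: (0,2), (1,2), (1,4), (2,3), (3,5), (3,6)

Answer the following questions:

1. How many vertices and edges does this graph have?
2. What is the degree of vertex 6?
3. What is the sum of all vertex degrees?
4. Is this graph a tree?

Count: 7 vertices, 6 edges.
Vertex 6 has neighbors [3], degree = 1.
Handshaking lemma: 2 * 6 = 12.
A graph is a tree iff it is connected and has exactly n-1 edges. This graph is connected (all 7 vertices in one component) and has 7-1 = 6 edges. It is a tree.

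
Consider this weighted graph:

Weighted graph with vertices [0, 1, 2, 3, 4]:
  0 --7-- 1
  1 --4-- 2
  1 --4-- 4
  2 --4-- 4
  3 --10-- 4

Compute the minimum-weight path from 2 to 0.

Using Dijkstra's algorithm from vertex 2:
Shortest path: 2 -> 1 -> 0
Total weight: 4 + 7 = 11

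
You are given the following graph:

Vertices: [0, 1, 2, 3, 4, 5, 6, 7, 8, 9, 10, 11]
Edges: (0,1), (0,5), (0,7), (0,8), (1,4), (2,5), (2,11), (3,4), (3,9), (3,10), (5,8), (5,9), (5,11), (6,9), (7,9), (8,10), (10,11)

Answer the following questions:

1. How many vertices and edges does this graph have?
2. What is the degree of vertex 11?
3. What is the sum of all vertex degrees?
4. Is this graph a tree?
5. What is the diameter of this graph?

Count: 12 vertices, 17 edges.
Vertex 11 has neighbors [2, 5, 10], degree = 3.
Handshaking lemma: 2 * 17 = 34.
A tree on 12 vertices has 11 edges. This graph has 17 edges (6 extra). Not a tree.
Diameter (longest shortest path) = 4.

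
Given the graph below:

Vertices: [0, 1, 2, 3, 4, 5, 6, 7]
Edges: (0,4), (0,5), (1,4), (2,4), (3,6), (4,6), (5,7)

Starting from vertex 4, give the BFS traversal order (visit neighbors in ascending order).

BFS from vertex 4 (neighbors processed in ascending order):
Visit order: 4, 0, 1, 2, 6, 5, 3, 7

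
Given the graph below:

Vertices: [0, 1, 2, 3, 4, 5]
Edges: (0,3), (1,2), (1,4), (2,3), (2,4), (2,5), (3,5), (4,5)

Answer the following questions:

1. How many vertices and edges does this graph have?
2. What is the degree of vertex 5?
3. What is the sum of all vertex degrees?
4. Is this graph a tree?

Count: 6 vertices, 8 edges.
Vertex 5 has neighbors [2, 3, 4], degree = 3.
Handshaking lemma: 2 * 8 = 16.
A tree on 6 vertices has 5 edges. This graph has 8 edges (3 extra). Not a tree.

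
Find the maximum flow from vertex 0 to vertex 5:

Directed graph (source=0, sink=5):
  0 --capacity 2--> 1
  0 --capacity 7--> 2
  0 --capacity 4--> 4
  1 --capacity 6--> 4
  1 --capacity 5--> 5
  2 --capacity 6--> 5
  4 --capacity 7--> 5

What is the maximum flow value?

Computing max flow:
  Flow on (0->1): 2/2
  Flow on (0->2): 6/7
  Flow on (0->4): 4/4
  Flow on (1->5): 2/5
  Flow on (2->5): 6/6
  Flow on (4->5): 4/7
Maximum flow = 12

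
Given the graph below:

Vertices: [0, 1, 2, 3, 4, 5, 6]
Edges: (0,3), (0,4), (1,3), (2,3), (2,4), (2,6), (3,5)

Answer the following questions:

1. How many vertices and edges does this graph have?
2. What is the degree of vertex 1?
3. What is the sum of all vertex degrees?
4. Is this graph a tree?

Count: 7 vertices, 7 edges.
Vertex 1 has neighbors [3], degree = 1.
Handshaking lemma: 2 * 7 = 14.
A tree on 7 vertices has 6 edges. This graph has 7 edges (1 extra). Not a tree.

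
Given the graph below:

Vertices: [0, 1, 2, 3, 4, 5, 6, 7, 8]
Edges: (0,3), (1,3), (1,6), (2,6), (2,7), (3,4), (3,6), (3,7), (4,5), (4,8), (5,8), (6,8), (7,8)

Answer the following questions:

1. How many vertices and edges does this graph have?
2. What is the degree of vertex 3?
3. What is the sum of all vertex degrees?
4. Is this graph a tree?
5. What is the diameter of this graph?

Count: 9 vertices, 13 edges.
Vertex 3 has neighbors [0, 1, 4, 6, 7], degree = 5.
Handshaking lemma: 2 * 13 = 26.
A tree on 9 vertices has 8 edges. This graph has 13 edges (5 extra). Not a tree.
Diameter (longest shortest path) = 3.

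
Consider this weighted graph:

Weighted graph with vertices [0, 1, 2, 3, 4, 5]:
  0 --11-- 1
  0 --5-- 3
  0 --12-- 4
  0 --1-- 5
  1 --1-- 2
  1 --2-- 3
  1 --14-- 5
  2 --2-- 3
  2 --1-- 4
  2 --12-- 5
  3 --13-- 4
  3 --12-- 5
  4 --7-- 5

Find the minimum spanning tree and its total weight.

Applying Kruskal's algorithm (sort edges by weight, add if no cycle):
  Add (0,5) w=1
  Add (1,2) w=1
  Add (2,4) w=1
  Add (1,3) w=2
  Skip (2,3) w=2 (creates cycle)
  Add (0,3) w=5
  Skip (4,5) w=7 (creates cycle)
  Skip (0,1) w=11 (creates cycle)
  Skip (0,4) w=12 (creates cycle)
  Skip (2,5) w=12 (creates cycle)
  Skip (3,5) w=12 (creates cycle)
  Skip (3,4) w=13 (creates cycle)
  Skip (1,5) w=14 (creates cycle)
MST weight = 10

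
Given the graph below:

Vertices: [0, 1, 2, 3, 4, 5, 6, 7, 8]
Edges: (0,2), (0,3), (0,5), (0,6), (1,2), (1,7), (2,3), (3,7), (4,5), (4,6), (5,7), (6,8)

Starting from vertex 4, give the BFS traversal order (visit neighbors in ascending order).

BFS from vertex 4 (neighbors processed in ascending order):
Visit order: 4, 5, 6, 0, 7, 8, 2, 3, 1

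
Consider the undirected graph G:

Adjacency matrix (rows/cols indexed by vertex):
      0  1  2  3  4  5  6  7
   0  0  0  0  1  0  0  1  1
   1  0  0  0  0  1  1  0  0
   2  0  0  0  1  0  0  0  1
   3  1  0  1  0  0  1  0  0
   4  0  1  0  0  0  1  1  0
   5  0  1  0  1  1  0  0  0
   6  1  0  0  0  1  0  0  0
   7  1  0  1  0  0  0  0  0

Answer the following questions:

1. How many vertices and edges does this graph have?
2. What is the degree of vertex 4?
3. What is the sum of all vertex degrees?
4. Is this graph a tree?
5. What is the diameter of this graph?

Count: 8 vertices, 10 edges.
Vertex 4 has neighbors [1, 5, 6], degree = 3.
Handshaking lemma: 2 * 10 = 20.
A tree on 8 vertices has 7 edges. This graph has 10 edges (3 extra). Not a tree.
Diameter (longest shortest path) = 4.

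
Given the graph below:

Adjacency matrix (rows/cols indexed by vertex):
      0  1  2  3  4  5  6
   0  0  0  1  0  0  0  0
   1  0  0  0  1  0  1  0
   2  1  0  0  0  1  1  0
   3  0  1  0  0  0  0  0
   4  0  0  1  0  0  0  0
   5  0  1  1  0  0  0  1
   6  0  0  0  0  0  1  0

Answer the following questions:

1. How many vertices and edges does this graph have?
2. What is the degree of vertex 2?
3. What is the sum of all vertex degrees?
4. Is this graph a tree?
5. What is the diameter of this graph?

Count: 7 vertices, 6 edges.
Vertex 2 has neighbors [0, 4, 5], degree = 3.
Handshaking lemma: 2 * 6 = 12.
A graph is a tree iff it is connected and has exactly n-1 edges. This graph is connected (all 7 vertices in one component) and has 7-1 = 6 edges. It is a tree.
Diameter (longest shortest path) = 4.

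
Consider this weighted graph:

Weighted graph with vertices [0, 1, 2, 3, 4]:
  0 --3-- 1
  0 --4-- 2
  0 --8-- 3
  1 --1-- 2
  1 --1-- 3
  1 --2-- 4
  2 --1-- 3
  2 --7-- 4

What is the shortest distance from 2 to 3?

Using Dijkstra's algorithm from vertex 2:
Shortest path: 2 -> 3
Total weight: 1 = 1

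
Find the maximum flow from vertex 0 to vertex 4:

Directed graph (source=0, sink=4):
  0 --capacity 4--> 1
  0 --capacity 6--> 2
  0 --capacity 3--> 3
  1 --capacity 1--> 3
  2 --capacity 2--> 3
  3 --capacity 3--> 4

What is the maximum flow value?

Computing max flow:
  Flow on (0->1): 1/4
  Flow on (0->2): 2/6
  Flow on (1->3): 1/1
  Flow on (2->3): 2/2
  Flow on (3->4): 3/3
Maximum flow = 3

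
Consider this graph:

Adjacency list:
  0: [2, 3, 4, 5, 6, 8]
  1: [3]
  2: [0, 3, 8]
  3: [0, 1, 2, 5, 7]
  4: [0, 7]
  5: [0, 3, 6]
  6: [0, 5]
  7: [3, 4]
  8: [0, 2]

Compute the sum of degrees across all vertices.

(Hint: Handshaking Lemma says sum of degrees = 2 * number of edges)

Count edges: 13 edges.
By Handshaking Lemma: sum of degrees = 2 * 13 = 26.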